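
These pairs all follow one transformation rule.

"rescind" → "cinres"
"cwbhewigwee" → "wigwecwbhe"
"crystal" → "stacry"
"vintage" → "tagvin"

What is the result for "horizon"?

izohor

Each output is the input with this applied: delete the last character, then swap the front and back halves of the string.
Applying both steps to "horizon": "horizo", then "izohor".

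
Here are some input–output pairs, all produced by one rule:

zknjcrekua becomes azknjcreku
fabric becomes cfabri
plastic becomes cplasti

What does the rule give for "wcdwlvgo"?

The rule is to move the last character to the front.
So "wcdwlvgo" becomes "owcdwlvg".

owcdwlvg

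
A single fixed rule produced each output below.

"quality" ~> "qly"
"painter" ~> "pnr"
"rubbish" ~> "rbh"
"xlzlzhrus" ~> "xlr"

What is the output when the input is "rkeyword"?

The pattern: keep one character in every 3, starting at position 1 (positions 1st, 4th, 7th, ...).
Doing the same to "rkeyword": "ryr".

ryr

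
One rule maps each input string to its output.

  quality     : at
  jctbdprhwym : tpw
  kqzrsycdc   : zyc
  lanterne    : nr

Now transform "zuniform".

The pattern: keep one character in every 3, starting at position 3 (positions 3rd, 6th, 9th, ...).
"zuniform" → "no".

no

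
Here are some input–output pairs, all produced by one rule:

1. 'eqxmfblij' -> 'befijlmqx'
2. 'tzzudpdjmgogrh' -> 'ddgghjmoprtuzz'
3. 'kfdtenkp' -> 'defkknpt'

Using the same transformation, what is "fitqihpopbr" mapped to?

bfhiioppqrt

The rule is to sort the characters into alphabetical order.
Applying that to "fitqihpopbr" gives "bfhiioppqrt".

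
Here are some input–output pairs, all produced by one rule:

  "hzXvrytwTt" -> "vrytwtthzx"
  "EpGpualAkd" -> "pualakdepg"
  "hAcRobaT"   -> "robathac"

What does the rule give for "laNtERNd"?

terndlan

The pattern: move the first 3 characters to the end (rotate left by 3), then convert every letter to lowercase.
On "laNtERNd": the first step gives "tERNdlaN", and the second then gives "terndlan".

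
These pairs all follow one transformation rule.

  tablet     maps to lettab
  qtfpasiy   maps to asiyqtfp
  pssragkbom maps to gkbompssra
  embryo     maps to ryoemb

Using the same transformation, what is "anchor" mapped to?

horanc

What's happening: swap the front and back halves of the string.
So "anchor" becomes "horanc".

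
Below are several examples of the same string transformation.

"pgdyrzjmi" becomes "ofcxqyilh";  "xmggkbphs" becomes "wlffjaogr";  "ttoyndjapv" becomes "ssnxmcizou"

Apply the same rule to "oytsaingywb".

nxsrzhmfxva

The transformation: shift every letter 1 place backward in the alphabet (wrapping around).
Doing the same to "oytsaingywb": "nxsrzhmfxva".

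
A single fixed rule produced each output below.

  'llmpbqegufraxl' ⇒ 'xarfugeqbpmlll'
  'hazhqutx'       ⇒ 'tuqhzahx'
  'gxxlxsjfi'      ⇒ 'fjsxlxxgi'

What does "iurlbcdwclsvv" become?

vslcwdcblruiv

The pattern: reverse the string, then move the first character to the end.
Starting from "iurlbcdwclsvv": after the first operation, "vvslcwdcblrui"; after the second, "vslcwdcblruiv".
(Check on "gxxlxsjfi": → "ifjsxlxxg" → "fjsxlxxgi" ✓)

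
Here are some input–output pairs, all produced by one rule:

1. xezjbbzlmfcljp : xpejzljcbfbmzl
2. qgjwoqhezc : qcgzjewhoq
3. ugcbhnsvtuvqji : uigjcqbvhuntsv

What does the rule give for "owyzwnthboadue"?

oewuydzawonbth

The rule is to take characters alternately from the front and the back (1st, last, 2nd, 2nd-last, ...).
Applying that to "owyzwnthboadue" gives "oewuydzawonbth".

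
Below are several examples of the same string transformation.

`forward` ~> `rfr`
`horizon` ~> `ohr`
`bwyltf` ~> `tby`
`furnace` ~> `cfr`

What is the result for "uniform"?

In each case the input is transformed by: move the last 3 characters to the front (rotate right by 3), then keep every other character starting from the second (positions 2nd, 4th, 6th, ...).
"uniform" → "ormunif" → "rui".
(Check on "bwyltf": → "ltfbwy" → "tby" ✓)

rui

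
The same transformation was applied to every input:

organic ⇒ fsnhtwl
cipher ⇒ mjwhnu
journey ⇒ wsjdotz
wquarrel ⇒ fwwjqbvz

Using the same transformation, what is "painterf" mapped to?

Rule — move the first 3 characters to the end (rotate left by 3), then shift every letter 5 places forward in the alphabet (wrapping around).
Applying both steps to "painterf": "nterfpai", then "syjwkufn".

syjwkufn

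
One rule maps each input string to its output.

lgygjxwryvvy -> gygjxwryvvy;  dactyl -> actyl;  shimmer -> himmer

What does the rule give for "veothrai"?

Rule — delete the first character.
For "veothrai" the result is "eothrai".

eothrai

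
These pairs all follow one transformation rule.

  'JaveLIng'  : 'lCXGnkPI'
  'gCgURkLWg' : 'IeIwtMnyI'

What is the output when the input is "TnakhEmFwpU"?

Looking at the pairs, the operation is to shift every letter 2 places forward in the alphabet (wrapping around), then flip the case of every letter.
For "TnakhEmFwpU", step one produces "VpcmjGoHyrW"; step two turns that into "vPCMJgOhYRw".

vPCMJgOhYRw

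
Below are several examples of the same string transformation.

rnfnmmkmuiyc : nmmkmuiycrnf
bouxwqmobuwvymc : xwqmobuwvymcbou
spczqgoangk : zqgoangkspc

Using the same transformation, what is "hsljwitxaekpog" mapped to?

jwitxaekpoghsl

Rule — move the first 3 characters to the end (rotate left by 3).
"hsljwitxaekpog" → "jwitxaekpoghsl".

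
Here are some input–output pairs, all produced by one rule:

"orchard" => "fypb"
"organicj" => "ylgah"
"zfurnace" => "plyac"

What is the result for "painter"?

Looking at the pairs, the operation is to delete the first 3 characters, then shift every letter 2 places backward in the alphabet (wrapping around).
On "painter": the first step gives "nter", and the second then gives "lrcp".

lrcp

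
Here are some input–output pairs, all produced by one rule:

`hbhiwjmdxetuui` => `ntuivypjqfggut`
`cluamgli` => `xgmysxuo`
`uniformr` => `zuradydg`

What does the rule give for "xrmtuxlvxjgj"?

In each case the input is transformed by: shift every letter 12 places forward in the alphabet (wrapping around), then move the first character to the end.
Applying both steps to "xrmtuxlvxjgj": "jdyfgjxhjvsv", then "dyfgjxhjvsvj".

dyfgjxhjvsvj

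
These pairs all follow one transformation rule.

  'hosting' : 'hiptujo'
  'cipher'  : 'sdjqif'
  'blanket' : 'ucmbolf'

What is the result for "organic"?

dpshboj

In each case the input is transformed by: shift every letter 1 place forward in the alphabet (wrapping around), then move the last character to the front.
Doing the same to "organic": "dpshboj".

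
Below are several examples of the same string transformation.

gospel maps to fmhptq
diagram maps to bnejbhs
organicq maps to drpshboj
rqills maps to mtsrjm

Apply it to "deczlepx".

What's happening: move the last 2 characters to the front (rotate right by 2), then shift every letter 1 place forward in the alphabet (wrapping around).
For "deczlepx", step one produces "pxdeczle"; step two turns that into "qyefdamf".

qyefdamf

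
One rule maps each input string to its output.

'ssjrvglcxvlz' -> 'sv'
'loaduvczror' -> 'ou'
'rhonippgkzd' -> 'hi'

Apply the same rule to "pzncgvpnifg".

The transformation: keep one character in every 3, starting at position 2 (positions 2nd, 5th, 8th, ...), then delete the last 2 characters.
Applying both steps to "pzncgvpnifg": "zgng", then "zg".
(Check on "ssjrvglcxvlz": → "svcl" → "sv" ✓)

zg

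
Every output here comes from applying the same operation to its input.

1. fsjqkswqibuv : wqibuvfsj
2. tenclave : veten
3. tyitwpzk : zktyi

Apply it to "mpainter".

Rule — move the first 3 characters to the end (rotate left by 3), then delete the first 3 characters.
On "mpainter": the first step gives "intermpa", and the second then gives "ermpa".

ermpa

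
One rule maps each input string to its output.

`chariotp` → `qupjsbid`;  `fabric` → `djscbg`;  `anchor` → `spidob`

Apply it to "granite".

In each case the input is transformed by: reverse the string, then shift every letter 1 place forward in the alphabet (wrapping around).
Applying both steps to "granite": "etinarg", then "fujobsh".

fujobsh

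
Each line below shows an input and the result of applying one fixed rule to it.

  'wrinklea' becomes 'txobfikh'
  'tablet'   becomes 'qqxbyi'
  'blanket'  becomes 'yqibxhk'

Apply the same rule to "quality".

nvrqxfi

The rule is to shift every letter 3 places backward in the alphabet (wrapping around), then take characters alternately from the front and the back (1st, last, 2nd, 2nd-last, ...).
"quality" → "nvrqxfi".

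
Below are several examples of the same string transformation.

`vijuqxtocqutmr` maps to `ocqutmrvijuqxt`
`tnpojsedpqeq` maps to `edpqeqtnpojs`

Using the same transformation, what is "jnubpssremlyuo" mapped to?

remlyuojnubpss

In each case the input is transformed by: swap the front and back halves of the string.
For "jnubpssremlyuo" the result is "remlyuojnubpss".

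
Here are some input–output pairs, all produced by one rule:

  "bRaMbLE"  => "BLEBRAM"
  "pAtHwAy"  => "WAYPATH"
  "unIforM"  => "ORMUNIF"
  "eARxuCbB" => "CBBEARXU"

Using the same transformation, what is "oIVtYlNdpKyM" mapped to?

KYMOIVTYLNDP

The rule is to move the last 3 characters to the front (rotate right by 3), then convert every letter to uppercase.
"oIVtYlNdpKyM" → "KYMOIVTYLNDP".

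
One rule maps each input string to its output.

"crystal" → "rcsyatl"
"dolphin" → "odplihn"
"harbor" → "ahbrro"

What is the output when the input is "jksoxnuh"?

kjosnxhu

In each case the input is transformed by: swap each adjacent pair of characters (1↔2, 3↔4, ...).
Applying that to "jksoxnuh" gives "kjosnxhu".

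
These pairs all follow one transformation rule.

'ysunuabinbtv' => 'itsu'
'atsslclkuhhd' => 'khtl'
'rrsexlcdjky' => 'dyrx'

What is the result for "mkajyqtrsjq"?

rqky

In each case the input is transformed by: keep one character in every 3, starting at position 2 (positions 2nd, 5th, 8th, ...), then move the last 2 characters to the front (rotate right by 2).
Starting from "mkajyqtrsjq": after the first operation, "kyrq"; after the second, "rqky".
(Check on "rrsexlcdjky": → "rxdy" → "dyrx" ✓)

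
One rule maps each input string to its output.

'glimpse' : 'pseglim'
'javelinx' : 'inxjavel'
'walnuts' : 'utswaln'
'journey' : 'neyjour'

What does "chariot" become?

The rule is to move the last 3 characters to the front (rotate right by 3).
Doing the same to "chariot": "iotchar".

iotchar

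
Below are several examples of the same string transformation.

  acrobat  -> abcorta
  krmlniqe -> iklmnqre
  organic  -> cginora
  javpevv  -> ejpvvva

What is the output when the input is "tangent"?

egnntta

The transformation: sort the characters into alphabetical order, then move the first character to the end.
For "tangent", step one produces "aegnntt"; step two turns that into "egnntta".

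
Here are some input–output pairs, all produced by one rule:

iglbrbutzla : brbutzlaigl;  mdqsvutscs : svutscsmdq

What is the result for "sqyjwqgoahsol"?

What's happening: move the first 3 characters to the end (rotate left by 3).
Doing the same to "sqyjwqgoahsol": "jwqgoahsolsqy".

jwqgoahsolsqy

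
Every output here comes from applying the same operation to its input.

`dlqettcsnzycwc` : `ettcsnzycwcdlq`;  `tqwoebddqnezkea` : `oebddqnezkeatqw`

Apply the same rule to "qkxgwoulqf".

In each case the input is transformed by: move the first 3 characters to the end (rotate left by 3).
Applying that to "qkxgwoulqf" gives "gwoulqfqkx".

gwoulqfqkx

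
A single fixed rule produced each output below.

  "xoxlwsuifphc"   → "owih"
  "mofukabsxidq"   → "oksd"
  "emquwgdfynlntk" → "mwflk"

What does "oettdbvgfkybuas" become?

In each case the input is transformed by: keep one character in every 3, starting at position 2 (positions 2nd, 5th, 8th, ...).
For "oettdbvgfkybuas" the result is "edgya".

edgya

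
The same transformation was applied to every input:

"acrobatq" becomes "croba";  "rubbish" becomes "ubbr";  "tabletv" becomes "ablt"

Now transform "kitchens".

In each case the input is transformed by: delete the last 3 characters, then move the first character to the end.
Doing the same to "kitchens": "itchk".

itchk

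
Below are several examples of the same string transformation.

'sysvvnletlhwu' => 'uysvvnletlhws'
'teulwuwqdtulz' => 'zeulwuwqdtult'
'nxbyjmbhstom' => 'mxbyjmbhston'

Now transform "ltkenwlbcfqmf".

What's happening: swap the first and last characters.
So "ltkenwlbcfqmf" becomes "ftkenwlbcfqml".

ftkenwlbcfqml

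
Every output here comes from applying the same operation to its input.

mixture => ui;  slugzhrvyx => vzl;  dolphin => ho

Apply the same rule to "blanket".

kl

Each output is the input with this applied: reverse the string, then keep one character in every 3, starting at position 3 (positions 3rd, 6th, 9th, ...).
On "blanket" that produces "kl".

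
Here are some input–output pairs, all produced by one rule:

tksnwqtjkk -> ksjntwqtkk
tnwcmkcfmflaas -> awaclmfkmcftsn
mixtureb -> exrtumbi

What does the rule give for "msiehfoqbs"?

biqeohfmss

The rule is to take characters alternately from the front and the back (1st, last, 2nd, 2nd-last, ...), then move the first 3 characters to the end (rotate left by 3).
On "msiehfoqbs": the first step gives "mssbiqeohf", and the second then gives "biqeohfmss".
(Check on "mixtureb": → "mbiexrtu" → "exrtumbi" ✓)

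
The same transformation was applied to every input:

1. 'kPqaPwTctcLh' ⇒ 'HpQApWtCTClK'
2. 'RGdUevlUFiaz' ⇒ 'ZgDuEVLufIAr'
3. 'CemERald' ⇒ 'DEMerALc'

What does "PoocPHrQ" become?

The transformation: swap the first and last characters, then flip the case of every letter.
On "PoocPHrQ": the first step gives "QoocPHrP", and the second then gives "qOOCphRp".
(Check on "kPqaPwTctcLh": → "hPqaPwTctcLk" → "HpQApWtCTClK" ✓)

qOOCphRp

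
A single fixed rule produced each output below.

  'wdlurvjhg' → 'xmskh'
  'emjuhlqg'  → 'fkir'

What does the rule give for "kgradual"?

The transformation: keep every other character starting from the first (positions 1st, 3rd, 5th, ...), then shift every letter 1 place forward in the alphabet (wrapping around).
On "kgradual": the first step gives "krda", and the second then gives "lseb".

lseb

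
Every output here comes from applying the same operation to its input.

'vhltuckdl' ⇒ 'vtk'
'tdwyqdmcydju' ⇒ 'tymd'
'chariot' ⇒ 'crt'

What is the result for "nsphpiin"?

The rule is to keep one character in every 3, starting at position 1 (positions 1st, 4th, 7th, ...).
So "nsphpiin" becomes "nhi".

nhi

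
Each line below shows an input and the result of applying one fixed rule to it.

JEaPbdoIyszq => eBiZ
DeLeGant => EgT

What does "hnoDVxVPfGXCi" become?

In each case the input is transformed by: flip the case of every letter, then keep one character in every 3, starting at position 2 (positions 2nd, 5th, 8th, ...).
"hnoDVxVPfGXCi" → "HNOdvXvpFgxcI" → "Nvpx".
(Check on "DeLeGant": → "dElEgANT" → "EgT" ✓)

Nvpx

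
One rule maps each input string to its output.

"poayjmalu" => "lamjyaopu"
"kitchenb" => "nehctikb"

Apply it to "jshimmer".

In each case the input is transformed by: reverse the string, then move the first character to the end.
For "jshimmer" the result is "emmihsjr".

emmihsjr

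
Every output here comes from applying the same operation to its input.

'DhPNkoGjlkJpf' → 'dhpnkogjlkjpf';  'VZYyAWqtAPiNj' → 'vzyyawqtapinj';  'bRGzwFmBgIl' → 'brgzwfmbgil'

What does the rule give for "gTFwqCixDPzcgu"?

gtfwqcixdpzcgu

The rule is to convert every letter to lowercase.
For "gTFwqCixDPzcgu" the result is "gtfwqcixdpzcgu".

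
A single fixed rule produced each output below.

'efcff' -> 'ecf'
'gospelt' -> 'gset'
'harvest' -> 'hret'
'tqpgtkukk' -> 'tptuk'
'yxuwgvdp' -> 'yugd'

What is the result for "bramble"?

babe

Each output is the input with this applied: keep every other character starting from the first (positions 1st, 3rd, 5th, ...).
"bramble" → "babe".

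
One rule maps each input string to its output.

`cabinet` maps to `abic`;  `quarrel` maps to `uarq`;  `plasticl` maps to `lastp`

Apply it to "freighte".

Rule — delete the last 3 characters, then move the first character to the end.
Working it through for "freighte": intermediate "freig", final "reigf".

reigf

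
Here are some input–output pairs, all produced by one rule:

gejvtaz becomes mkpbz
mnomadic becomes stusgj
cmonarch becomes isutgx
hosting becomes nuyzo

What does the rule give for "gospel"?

muyv

In each case the input is transformed by: delete the last 2 characters, then shift every letter 6 places forward in the alphabet (wrapping around).
For "gospel", step one produces "gosp"; step two turns that into "muyv".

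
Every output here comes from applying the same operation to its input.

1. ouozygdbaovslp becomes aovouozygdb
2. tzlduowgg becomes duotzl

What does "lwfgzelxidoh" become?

lxilwfgze

What's happening: delete the last 3 characters, then move the last 3 characters to the front (rotate right by 3).
"lwfgzelxidoh" → "lxilwfgze".
(Check on "tzlduowgg": → "tzlduo" → "duotzl" ✓)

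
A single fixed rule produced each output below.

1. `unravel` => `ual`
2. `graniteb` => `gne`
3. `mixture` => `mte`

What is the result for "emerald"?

Looking at the pairs, the operation is to keep one character in every 3, starting at position 1 (positions 1st, 4th, 7th, ...).
"emerald" → "erd".

erd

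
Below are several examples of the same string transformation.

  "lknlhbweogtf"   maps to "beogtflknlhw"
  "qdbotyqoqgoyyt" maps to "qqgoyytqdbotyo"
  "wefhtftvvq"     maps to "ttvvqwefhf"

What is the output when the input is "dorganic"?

gnicdora

Looking at the pairs, the operation is to swap the front and back halves of the string, then swap the first and last characters.
Starting from "dorganic": after the first operation, "anicdorg"; after the second, "gnicdora".
(Check on "qdbotyqoqgoyyt": → "oqgoyytqdbotyq" → "qqgoyytqdbotyo" ✓)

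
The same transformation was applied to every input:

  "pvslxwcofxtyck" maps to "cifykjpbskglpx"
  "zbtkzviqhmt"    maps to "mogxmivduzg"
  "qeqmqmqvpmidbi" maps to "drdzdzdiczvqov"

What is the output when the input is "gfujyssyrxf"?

The pattern: shift every letter 13 places forward in the alphabet (wrapping around) — i.e. ROT13.
On "gfujyssyrxf" that produces "tshwlffleks".

tshwlffleks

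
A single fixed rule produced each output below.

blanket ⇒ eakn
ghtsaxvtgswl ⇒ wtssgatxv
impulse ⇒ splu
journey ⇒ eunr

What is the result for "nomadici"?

cmiad

Rule — take characters alternately from the front and the back (1st, last, 2nd, 2nd-last, ...), then delete the first 3 characters.
Starting from "nomadici": after the first operation, "niocmiad"; after the second, "cmiad".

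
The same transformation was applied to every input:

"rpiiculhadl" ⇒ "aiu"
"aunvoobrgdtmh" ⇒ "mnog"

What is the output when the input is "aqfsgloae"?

efl

The transformation: keep one character in every 3, starting at position 3 (positions 3rd, 6th, 9th, ...), then move the last character to the front.
Applying both steps to "aqfsgloae": "fle", then "efl".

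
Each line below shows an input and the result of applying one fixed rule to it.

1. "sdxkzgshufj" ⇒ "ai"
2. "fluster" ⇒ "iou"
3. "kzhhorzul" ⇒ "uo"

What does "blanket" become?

Looking at the pairs, the operation is to shift every letter 3 places forward in the alphabet (wrapping around), then keep only the vowels.
Working it through for "blanket": intermediate "eodqnhw", final "eo".

eo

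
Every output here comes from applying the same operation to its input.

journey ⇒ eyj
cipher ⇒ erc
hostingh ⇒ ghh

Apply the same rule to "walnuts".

tsw

The pattern: move the first character to the end, then keep only the last 3 characters.
Working it through for "walnuts": intermediate "alnutsw", final "tsw".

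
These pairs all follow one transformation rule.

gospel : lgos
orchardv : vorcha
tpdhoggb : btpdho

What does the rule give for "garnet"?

Rule — move the last character to the front, then delete the last 2 characters.
On "garnet" that produces "tgar".

tgar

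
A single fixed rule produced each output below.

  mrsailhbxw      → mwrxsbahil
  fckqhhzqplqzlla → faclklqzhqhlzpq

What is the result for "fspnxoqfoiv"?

The rule is to take characters alternately from the front and the back (1st, last, 2nd, 2nd-last, ...).
Doing the same to "fspnxoqfoiv": "fvsiponfxqo".

fvsiponfxqo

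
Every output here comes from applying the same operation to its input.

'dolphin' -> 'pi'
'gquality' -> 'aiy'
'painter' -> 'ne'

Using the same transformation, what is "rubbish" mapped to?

bs

The transformation: delete the first 2 characters, then keep every other character starting from the second (positions 2nd, 4th, 6th, ...).
"rubbish" → "bbish" → "bs".
(Check on "painter": → "inter" → "ne" ✓)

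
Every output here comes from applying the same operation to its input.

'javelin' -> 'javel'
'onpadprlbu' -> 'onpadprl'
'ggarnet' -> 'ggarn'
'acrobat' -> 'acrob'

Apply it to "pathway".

The rule is to delete the last 2 characters.
On "pathway" that produces "pathw".

pathw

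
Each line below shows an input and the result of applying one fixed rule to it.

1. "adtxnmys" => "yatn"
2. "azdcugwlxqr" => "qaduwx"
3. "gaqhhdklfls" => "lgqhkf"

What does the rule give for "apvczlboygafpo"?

pavzbya

In each case the input is transformed by: move the last 2 characters to the front (rotate right by 2), then keep every other character starting from the first (positions 1st, 3rd, 5th, ...).
Starting from "apvczlboygafpo": after the first operation, "poapvczlboygaf"; after the second, "pavzbya".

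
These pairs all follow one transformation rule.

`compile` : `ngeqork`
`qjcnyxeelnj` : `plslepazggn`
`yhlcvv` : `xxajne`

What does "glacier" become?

The rule is to move the last 2 characters to the front (rotate right by 2), then shift every letter 2 places forward in the alphabet (wrapping around).
Working it through for "glacier": intermediate "erglaci", final "gtincek".

gtincek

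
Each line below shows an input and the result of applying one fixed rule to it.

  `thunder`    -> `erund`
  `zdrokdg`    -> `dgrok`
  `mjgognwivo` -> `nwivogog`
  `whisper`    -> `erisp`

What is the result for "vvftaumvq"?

umvqfta

Each output is the input with this applied: delete the first 2 characters, then move the first 3 characters to the end (rotate left by 3).
"vvftaumvq" → "ftaumvq" → "umvqfta".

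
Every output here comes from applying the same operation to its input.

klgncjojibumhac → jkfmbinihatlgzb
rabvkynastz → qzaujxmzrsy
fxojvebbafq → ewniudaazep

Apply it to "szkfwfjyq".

ryjeveixp

Looking at the pairs, the operation is to shift every letter 1 place backward in the alphabet (wrapping around).
"szkfwfjyq" → "ryjeveixp".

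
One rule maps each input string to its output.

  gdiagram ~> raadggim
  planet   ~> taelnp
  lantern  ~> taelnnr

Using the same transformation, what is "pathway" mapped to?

Each output is the input with this applied: sort the characters into alphabetical order, then move the last character to the front.
"pathway" → "aahptwy" → "yaahptw".

yaahptw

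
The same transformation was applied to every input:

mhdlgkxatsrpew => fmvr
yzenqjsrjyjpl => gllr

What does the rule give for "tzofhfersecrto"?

qhut

Rule — shift every letter 2 places forward in the alphabet (wrapping around), then keep one character in every 3, starting at position 3 (positions 3rd, 6th, 9th, ...).
On "tzofhfersecrto": the first step gives "vbqhjhgtugetvq", and the second then gives "qhut".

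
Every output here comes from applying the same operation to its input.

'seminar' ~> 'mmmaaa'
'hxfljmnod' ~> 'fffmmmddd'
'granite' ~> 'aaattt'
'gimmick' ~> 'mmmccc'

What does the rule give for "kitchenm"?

ttteee

Rule — keep one character in every 3, starting at position 3 (positions 3rd, 6th, 9th, ...), then repeat every character 3 times.
"kitchenm" → "te" → "ttteee".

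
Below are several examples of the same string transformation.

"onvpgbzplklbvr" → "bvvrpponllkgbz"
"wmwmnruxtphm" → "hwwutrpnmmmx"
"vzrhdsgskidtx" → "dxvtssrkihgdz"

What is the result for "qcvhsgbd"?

bsqhgdcv

In each case the input is transformed by: sort the characters into reverse alphabetical order, then swap the first and last characters.
On "qcvhsgbd": the first step gives "vsqhgdcb", and the second then gives "bsqhgdcv".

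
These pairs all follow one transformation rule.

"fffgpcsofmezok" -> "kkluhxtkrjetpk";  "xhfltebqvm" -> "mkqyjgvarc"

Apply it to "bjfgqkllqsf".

The rule is to move the first character to the end, then shift every letter 5 places forward in the alphabet (wrapping around).
Applying both steps to "bjfgqkllqsf": "jfgqkllqsfb", then "oklvpqqvxkg".

oklvpqqvxkg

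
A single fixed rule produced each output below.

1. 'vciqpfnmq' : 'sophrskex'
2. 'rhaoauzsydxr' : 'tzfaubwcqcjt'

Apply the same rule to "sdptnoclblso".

In each case the input is transformed by: reverse the string, then shift every letter 2 places forward in the alphabet (wrapping around).
"sdptnoclblso" → "oslblcontpds" → "qundneqpvrfu".

qundneqpvrfu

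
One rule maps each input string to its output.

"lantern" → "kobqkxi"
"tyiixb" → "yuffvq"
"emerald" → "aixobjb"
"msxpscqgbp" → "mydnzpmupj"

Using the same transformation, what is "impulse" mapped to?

bpirmjf

Rule — reverse the string, then shift every letter 3 places backward in the alphabet (wrapping around).
Applying both steps to "impulse": "eslupmi", then "bpirmjf".
(Check on "msxpscqgbp": → "pbgqcspxsm" → "mydnzpmupj" ✓)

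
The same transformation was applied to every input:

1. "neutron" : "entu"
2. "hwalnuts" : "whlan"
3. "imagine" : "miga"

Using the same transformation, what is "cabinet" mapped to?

What's happening: delete the last 3 characters, then swap each adjacent pair of characters (1↔2, 3↔4, ...).
"cabinet" → "cabi" → "acib".

acib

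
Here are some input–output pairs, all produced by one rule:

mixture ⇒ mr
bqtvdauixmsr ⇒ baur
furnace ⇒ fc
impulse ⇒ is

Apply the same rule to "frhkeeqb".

The rule is to swap each adjacent pair of characters (1↔2, 3↔4, ...), then keep one character in every 3, starting at position 2 (positions 2nd, 5th, 8th, ...).
For "frhkeeqb", step one produces "rfkheebq"; step two turns that into "feq".

feq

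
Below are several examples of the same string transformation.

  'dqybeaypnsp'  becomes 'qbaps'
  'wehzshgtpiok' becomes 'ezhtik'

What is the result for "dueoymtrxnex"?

What's happening: keep every other character starting from the second (positions 2nd, 4th, 6th, ...).
So "dueoymtrxnex" becomes "uomrnx".

uomrnx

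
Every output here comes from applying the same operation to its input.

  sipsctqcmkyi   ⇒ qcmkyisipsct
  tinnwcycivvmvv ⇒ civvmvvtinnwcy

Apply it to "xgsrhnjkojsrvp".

In each case the input is transformed by: swap the front and back halves of the string.
Applying that to "xgsrhnjkojsrvp" gives "kojsrvpxgsrhnj".

kojsrvpxgsrhnj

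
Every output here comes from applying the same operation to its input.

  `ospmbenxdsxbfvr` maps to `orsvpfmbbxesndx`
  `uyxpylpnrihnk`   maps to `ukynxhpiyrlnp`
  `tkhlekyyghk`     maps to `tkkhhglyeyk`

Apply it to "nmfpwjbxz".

The pattern: take characters alternately from the front and the back (1st, last, 2nd, 2nd-last, ...).
Doing the same to "nmfpwjbxz": "nzmxfbpjw".

nzmxfbpjw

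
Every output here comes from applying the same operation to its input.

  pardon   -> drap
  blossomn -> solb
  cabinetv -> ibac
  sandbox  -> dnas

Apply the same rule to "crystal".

syrc

The transformation: reverse the string, then keep only the last 4 characters.
Starting from "crystal": after the first operation, "latsyrc"; after the second, "syrc".
(Check on "pardon": → "nodrap" → "drap" ✓)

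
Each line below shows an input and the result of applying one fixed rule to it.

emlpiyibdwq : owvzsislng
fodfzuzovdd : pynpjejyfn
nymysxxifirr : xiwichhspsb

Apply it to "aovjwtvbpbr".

kyftgdflzl

Rule — delete the last character, then shift every letter 10 places forward in the alphabet (wrapping around).
Applying both steps to "aovjwtvbpbr": "aovjwtvbpb", then "kyftgdflzl".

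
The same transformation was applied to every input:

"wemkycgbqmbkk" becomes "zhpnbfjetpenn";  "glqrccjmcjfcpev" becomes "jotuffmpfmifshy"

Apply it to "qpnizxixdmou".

Looking at the pairs, the operation is to shift every letter 3 places forward in the alphabet (wrapping around).
Applying that to "qpnizxixdmou" gives "tsqlcalagprx".

tsqlcalagprx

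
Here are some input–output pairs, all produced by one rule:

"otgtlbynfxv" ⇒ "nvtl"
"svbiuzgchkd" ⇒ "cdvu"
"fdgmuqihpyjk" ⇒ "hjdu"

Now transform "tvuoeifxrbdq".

xdve

In each case the input is transformed by: keep one character in every 3, starting at position 2 (positions 2nd, 5th, 8th, ...), then move the first 2 characters to the end (rotate left by 2).
So "tvuoeifxrbdq" becomes "xdve".
(Check on "otgtlbynfxv": → "tlnv" → "nvtl" ✓)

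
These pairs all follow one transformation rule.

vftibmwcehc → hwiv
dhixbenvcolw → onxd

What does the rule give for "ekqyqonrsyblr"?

rynye

The rule is to keep one character in every 3, starting at position 1 (positions 1st, 4th, 7th, ...), then reverse the string.
For "ekqyqonrsyblr", step one produces "eynyr"; step two turns that into "rynye".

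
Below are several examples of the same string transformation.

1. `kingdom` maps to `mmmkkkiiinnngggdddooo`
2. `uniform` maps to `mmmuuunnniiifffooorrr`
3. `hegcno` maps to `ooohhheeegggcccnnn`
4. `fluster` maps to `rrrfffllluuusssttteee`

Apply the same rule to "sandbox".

xxxsssaaannndddbbbooo

What's happening: move the last character to the front, then repeat every character 3 times.
On "sandbox": the first step gives "xsandbo", and the second then gives "xxxsssaaannndddbbbooo".
(Check on "hegcno": → "ohegcn" → "ooohhheeegggcccnnn" ✓)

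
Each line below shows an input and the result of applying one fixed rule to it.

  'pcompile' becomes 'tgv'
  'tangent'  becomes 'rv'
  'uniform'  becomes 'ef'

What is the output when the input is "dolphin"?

fy

What's happening: shift every letter 9 places backward in the alphabet (wrapping around), then keep one character in every 3, starting at position 2 (positions 2nd, 5th, 8th, ...).
Working it through for "dolphin": intermediate "ufcgyze", final "fy".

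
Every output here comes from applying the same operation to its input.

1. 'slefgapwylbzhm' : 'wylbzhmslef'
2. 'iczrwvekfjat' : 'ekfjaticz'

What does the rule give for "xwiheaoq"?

Looking at the pairs, the operation is to swap the front and back halves of the string, then delete the last 3 characters.
On "xwiheaoq": the first step gives "eaoqxwih", and the second then gives "eaoqx".
(Check on "iczrwvekfjat": → "ekfjaticzrwv" → "ekfjaticz" ✓)

eaoqx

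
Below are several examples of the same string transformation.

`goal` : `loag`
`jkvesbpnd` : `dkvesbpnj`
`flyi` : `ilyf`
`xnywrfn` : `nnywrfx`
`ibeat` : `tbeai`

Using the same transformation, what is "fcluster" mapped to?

rclustef

The rule is to swap the first and last characters.
For "fcluster" the result is "rclustef".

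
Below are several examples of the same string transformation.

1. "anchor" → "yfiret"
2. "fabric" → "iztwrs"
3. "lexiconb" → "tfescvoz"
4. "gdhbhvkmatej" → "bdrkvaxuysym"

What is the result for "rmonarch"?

The pattern: swap the front and back halves of the string, then shift every letter 9 places backward in the alphabet (wrapping around).
"rmonarch" → "archrmon" → "rityidfe".

rityidfe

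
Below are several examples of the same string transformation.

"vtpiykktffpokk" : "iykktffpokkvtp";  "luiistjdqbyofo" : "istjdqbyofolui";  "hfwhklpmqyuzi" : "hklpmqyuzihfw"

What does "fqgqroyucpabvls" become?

Rule — move the first 3 characters to the end (rotate left by 3).
On "fqgqroyucpabvls" that produces "qroyucpabvlsfqg".

qroyucpabvlsfqg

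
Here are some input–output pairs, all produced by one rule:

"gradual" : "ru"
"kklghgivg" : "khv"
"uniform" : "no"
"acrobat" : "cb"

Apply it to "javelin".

The rule is to keep one character in every 3, starting at position 2 (positions 2nd, 5th, 8th, ...).
On "javelin" that produces "al".

al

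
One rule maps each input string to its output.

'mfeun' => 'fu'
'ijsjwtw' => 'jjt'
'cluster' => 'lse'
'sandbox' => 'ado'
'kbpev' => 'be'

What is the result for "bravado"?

The pattern: keep every other character starting from the second (positions 2nd, 4th, 6th, ...).
On "bravado" that produces "rvd".

rvd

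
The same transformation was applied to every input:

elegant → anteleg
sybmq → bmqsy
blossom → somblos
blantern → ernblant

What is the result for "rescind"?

indresc

In each case the input is transformed by: move the last 3 characters to the front (rotate right by 3).
Doing the same to "rescind": "indresc".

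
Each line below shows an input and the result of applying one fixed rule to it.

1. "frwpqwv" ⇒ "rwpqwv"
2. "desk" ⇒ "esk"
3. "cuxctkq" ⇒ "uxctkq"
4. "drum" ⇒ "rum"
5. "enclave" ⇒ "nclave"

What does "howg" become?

Looking at the pairs, the operation is to delete the first character.
Applying that to "howg" gives "owg".

owg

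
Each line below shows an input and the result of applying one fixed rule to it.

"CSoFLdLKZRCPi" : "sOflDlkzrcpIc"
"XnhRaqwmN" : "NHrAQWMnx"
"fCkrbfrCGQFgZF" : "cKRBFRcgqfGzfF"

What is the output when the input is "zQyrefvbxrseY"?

The rule is to flip the case of every letter, then move the first character to the end.
"zQyrefvbxrseY" → "ZqYREFVBXRSEy" → "qYREFVBXRSEyZ".

qYREFVBXRSEyZ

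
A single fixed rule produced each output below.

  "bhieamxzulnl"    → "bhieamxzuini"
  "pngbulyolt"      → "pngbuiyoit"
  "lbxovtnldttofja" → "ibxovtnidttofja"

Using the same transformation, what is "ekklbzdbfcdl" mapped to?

In each case the input is transformed by: replace every "l" with "i".
On "ekklbzdbfcdl" that produces "ekkibzdbfcdi".

ekkibzdbfcdi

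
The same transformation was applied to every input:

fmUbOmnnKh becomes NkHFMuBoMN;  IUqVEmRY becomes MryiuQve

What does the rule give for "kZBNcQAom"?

aOMKzbnCq

The transformation: move the last 3 characters to the front (rotate right by 3), then flip the case of every letter.
For "kZBNcQAom", step one produces "AomkZBNcQ"; step two turns that into "aOMKzbnCq".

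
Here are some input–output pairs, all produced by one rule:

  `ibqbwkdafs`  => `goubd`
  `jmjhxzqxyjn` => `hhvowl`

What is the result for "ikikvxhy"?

ggtf

The transformation: shift every letter 2 places backward in the alphabet (wrapping around), then keep every other character starting from the first (positions 1st, 3rd, 5th, ...).
Working it through for "ikikvxhy": intermediate "gigitvfw", final "ggtf".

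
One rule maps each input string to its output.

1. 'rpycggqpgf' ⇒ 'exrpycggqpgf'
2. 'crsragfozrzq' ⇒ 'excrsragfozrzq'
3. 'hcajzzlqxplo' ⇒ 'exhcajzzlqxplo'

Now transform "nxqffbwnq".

In each case the input is transformed by: prepend "ex".
"nxqffbwnq" → "exnxqffbwnq".

exnxqffbwnq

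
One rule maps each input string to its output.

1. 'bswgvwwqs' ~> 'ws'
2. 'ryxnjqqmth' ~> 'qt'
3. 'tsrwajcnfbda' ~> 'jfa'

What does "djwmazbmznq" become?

zz

Each output is the input with this applied: keep one character in every 3, starting at position 3 (positions 3rd, 6th, 9th, ...), then delete the first character.
For "djwmazbmznq", step one produces "wzz"; step two turns that into "zz".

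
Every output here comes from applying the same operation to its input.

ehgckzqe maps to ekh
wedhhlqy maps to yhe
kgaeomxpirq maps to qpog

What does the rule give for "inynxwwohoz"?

zoxn

What's happening: keep one character in every 3, starting at position 2 (positions 2nd, 5th, 8th, ...), then reverse the string.
Applying both steps to "inynxwwohoz": "nxoz", then "zoxn".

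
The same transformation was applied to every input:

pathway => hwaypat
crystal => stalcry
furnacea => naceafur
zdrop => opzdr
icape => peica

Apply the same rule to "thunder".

What's happening: move the first 3 characters to the end (rotate left by 3).
Applying that to "thunder" gives "nderthu".

nderthu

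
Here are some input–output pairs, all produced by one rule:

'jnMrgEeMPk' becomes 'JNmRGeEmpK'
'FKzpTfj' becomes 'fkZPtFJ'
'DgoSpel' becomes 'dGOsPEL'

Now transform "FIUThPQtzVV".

The transformation: flip the case of every letter.
For "FIUThPQtzVV" the result is "fiutHpqTZvv".

fiutHpqTZvv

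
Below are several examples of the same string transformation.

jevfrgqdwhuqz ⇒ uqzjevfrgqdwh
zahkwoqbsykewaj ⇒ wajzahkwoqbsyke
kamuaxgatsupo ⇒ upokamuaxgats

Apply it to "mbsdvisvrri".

Rule — move the last 3 characters to the front (rotate right by 3).
"mbsdvisvrri" → "rrimbsdvisv".

rrimbsdvisv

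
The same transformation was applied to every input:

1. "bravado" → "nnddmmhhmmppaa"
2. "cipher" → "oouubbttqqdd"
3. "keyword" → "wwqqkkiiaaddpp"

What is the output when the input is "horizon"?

ttaadduullaazz

Each output is the input with this applied: shift every letter 12 places forward in the alphabet (wrapping around), then double every character.
"horizon" → "tadulaz" → "ttaadduullaazz".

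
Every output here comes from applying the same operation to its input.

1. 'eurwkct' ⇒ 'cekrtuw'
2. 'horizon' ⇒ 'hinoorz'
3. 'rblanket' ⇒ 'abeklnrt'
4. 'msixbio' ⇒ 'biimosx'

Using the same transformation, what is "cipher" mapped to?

cehipr

What's happening: sort the characters into alphabetical order.
For "cipher" the result is "cehipr".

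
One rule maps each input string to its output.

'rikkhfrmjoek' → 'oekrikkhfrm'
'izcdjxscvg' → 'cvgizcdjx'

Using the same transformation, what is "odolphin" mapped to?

hinodol

Each output is the input with this applied: move the last 3 characters to the front (rotate right by 3), then delete the last character.
On "odolphin": the first step gives "hinodolp", and the second then gives "hinodol".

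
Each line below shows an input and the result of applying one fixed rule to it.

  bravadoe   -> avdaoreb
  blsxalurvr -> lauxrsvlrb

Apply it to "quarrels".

rrealusq

Looking at the pairs, the operation is to take characters alternately from the front and the back (1st, last, 2nd, 2nd-last, ...), then reverse the string.
Working it through for "quarrels": intermediate "qsulaerr", final "rrealusq".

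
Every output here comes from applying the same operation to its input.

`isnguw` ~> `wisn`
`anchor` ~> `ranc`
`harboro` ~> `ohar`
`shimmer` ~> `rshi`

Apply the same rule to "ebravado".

oebr

The rule is to move the first 3 characters to the end (rotate left by 3), then keep only the last 4 characters.
Working it through for "ebravado": intermediate "avadoebr", final "oebr".
(Check on "isnguw": → "guwisn" → "wisn" ✓)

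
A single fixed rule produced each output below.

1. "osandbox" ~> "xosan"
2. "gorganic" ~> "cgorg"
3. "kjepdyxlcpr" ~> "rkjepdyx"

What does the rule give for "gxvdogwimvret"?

tgxvdogwim

The transformation: move the last character to the front, then delete the last 3 characters.
On "gxvdogwimvret": the first step gives "tgxvdogwimvre", and the second then gives "tgxvdogwim".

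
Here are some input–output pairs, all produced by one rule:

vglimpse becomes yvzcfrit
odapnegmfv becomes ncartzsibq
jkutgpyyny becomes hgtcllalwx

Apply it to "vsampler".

Rule — shift every letter 13 places forward in the alphabet (wrapping around) — i.e. ROT13, then move the first 2 characters to the end (rotate left by 2).
On "vsampler" that produces "nzcyreif".
(Check on "jkutgpyyny": → "wxhgtcllal" → "hgtcllalwx" ✓)

nzcyreif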